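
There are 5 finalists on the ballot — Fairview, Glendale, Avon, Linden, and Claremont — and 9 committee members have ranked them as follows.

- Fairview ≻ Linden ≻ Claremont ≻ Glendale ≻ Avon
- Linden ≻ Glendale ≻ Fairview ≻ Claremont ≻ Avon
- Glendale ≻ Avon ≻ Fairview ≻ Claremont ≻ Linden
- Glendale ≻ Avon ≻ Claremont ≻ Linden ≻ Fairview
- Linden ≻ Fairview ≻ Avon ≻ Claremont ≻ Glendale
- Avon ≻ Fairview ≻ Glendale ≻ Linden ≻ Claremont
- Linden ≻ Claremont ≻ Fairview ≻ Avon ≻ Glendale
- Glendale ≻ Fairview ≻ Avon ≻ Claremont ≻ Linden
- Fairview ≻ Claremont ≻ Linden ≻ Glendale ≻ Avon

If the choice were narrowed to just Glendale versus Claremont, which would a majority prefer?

Glendale

Ballots ranking Glendale above Claremont: 5.
Ballots ranking Claremont above Glendale: 4.
Glendale wins the head-to-head, 5–4.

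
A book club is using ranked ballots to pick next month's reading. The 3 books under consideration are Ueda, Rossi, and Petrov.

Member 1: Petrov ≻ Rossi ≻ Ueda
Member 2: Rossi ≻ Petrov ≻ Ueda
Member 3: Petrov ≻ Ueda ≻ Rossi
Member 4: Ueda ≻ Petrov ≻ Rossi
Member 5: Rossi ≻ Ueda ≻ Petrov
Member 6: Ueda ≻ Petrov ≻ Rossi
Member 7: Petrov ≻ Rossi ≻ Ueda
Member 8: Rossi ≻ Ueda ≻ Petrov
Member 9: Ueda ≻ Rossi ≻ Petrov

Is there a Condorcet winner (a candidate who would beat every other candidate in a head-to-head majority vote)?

Head-to-head results (9 voters total):
Ueda vs Rossi: Rossi wins 5–4.
Ueda vs Petrov: Ueda wins 5–4.
Rossi vs Petrov: Petrov wins 5–4.
No candidate beats all others: Ueda beats Petrov beats Rossi beats Ueda, a majority cycle.

No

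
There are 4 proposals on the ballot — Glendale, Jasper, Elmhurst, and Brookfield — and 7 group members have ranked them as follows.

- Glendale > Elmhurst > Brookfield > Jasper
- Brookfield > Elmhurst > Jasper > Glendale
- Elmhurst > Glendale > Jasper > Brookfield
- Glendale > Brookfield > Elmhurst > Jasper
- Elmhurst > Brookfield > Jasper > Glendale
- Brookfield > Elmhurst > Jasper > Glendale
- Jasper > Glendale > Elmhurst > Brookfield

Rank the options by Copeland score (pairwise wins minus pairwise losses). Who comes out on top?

Elmhurst

Pairwise results:
  Glendale vs Jasper: Jasper wins 4–3.
  Glendale vs Elmhurst: Elmhurst wins 4–3.
  Glendale vs Brookfield: Glendale wins 4–3.
  Jasper vs Elmhurst: Elmhurst wins 6–1.
  Jasper vs Brookfield: Brookfield wins 5–2.
  Elmhurst vs Brookfield: Elmhurst wins 4–3.
Copeland scores (wins − losses):
  Glendale: 1 − 2 = -1
  Jasper: 1 − 2 = -1
  Elmhurst: 3 − 0 = 3
  Brookfield: 1 − 2 = -1
Elmhurst has the best Copeland score.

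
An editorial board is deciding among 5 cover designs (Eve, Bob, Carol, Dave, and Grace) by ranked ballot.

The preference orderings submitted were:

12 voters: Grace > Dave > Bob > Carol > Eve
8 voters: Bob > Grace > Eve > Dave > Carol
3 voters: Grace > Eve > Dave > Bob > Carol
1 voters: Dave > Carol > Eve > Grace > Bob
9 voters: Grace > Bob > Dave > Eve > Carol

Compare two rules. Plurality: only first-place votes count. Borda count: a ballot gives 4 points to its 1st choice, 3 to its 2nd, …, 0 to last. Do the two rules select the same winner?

Plurality first-place counts: Eve 0, Bob 8, Carol 0, Dave 1, Grace 24 → Grace.
Borda totals: Eve 36, Bob 86, Carol 15, Dave 72, Grace 121 → Grace.
The two rules agree on Grace.

Yes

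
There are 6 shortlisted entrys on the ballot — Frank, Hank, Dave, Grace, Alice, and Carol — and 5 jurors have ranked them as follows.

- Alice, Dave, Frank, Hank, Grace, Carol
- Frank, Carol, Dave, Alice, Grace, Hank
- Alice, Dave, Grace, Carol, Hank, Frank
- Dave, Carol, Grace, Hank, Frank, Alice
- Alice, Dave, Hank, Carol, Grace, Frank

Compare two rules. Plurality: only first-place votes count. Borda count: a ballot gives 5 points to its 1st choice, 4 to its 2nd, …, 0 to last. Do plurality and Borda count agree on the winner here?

Plurality first-place counts: Frank 1, Hank 0, Dave 1, Grace 0, Alice 3, Carol 0 → Alice.
Borda totals: Frank 9, Hank 8, Dave 20, Grace 9, Alice 17, Carol 12 → Dave.
The two rules disagree: plurality picks Alice, Borda picks Dave.

No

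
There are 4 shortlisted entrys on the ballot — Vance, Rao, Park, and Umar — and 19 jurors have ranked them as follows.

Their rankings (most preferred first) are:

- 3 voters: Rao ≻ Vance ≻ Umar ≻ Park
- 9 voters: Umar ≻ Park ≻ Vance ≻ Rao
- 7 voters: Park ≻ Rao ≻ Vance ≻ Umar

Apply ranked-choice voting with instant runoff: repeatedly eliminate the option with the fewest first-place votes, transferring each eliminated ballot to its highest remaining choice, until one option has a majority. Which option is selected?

Umar

Round 1: Umar 9, Park 7, Rao 3, Vance 0. Vance has the fewest and is eliminated.
Round 2: Umar 9, Park 7, Rao 3. Rao has the fewest and is eliminated.
Round 3: Umar 12, Park 7. Umar has a majority.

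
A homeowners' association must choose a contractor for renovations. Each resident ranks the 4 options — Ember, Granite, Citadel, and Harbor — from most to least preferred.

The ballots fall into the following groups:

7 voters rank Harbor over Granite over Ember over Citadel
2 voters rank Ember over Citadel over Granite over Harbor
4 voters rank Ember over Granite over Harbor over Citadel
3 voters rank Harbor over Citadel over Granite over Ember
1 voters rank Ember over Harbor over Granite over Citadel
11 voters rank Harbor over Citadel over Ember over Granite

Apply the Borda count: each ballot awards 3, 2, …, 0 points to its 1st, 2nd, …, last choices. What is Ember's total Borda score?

39

Borda scores:
  Ember: 7·1 + 2·3 + 4·3 + 3·0 + 3 + 11·1 = 39
  Granite: 7·2 + 2·1 + 4·2 + 3·1 + 1 + 11·0 = 28
  Citadel: 7·0 + 2·2 + 4·0 + 3·2 + 0 + 11·2 = 32
  Harbor: 7·3 + 2·0 + 4·1 + 3·3 + 2 + 11·3 = 69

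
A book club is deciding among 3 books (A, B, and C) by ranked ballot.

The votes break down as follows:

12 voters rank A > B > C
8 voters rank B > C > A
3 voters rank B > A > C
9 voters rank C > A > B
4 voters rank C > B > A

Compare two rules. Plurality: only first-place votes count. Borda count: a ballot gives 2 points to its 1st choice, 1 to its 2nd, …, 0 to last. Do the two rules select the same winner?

No

Plurality first-place counts: A 12, B 11, C 13 → C.
Borda totals: A 36, B 38, C 34 → B.
The two rules disagree: plurality picks C, Borda picks B.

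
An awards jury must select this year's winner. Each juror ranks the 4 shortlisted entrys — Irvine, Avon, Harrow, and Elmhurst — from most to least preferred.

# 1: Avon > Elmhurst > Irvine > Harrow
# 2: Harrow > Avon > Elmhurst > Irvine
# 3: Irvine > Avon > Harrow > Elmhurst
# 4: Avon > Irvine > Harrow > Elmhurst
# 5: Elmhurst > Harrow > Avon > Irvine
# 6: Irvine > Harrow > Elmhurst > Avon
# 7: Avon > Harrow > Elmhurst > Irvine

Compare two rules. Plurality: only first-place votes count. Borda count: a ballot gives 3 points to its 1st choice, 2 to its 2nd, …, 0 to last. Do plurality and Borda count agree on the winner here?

Yes

Plurality first-place counts: Irvine 2, Avon 3, Harrow 1, Elmhurst 1 → Avon.
Borda totals: Irvine 9, Avon 14, Harrow 11, Elmhurst 8 → Avon.
The two rules agree on Avon.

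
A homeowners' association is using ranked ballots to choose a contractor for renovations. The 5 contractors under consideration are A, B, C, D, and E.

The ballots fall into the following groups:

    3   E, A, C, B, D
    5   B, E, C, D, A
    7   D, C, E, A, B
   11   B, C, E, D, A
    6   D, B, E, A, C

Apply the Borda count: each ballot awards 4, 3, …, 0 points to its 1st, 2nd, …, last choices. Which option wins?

Borda scores:
  A: 3·3 + 5·0 + 7·1 + 11·0 + 6·1 = 22
  B: 3·1 + 5·4 + 7·0 + 11·4 + 6·3 = 85
  C: 3·2 + 5·2 + 7·3 + 11·3 + 6·0 = 70
  D: 3·0 + 5·1 + 7·4 + 11·1 + 6·4 = 68
  E: 3·4 + 5·3 + 7·2 + 11·2 + 6·2 = 75
B has the highest total.

B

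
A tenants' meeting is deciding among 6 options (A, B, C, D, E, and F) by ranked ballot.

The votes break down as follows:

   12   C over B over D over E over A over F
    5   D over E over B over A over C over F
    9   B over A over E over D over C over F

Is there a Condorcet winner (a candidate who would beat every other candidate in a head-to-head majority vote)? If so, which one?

B

Head-to-head results (26 voters total):
A vs B: B wins 26–0.
A vs C: A wins 14–12.
A vs D: D wins 17–9.
A vs E: E wins 17–9.
A vs F: A wins 26–0.
B vs C: B wins 14–12.
B vs D: B wins 21–5.
B vs E: B wins 21–5.
B vs F: B wins 26–0.
C vs D: D wins 14–12.
C vs E: E wins 14–12.
C vs F: C wins 26–0.
D vs E: D wins 17–9.
D vs F: D wins 26–0.
E vs F: E wins 26–0.
B beats each rival — A (26–0), C (14–12), D (21–5), E (21–5), F (26–0) — so B is the Condorcet winner.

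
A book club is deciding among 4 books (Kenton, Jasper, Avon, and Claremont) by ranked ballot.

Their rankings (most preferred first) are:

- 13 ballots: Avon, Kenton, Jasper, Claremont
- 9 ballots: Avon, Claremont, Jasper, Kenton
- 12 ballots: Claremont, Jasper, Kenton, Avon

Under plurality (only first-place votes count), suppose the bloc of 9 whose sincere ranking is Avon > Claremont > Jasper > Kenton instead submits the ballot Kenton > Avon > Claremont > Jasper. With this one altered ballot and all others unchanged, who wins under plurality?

First-place totals with the altered ballot: Kenton 9, Jasper 0, Avon 13, Claremont 12.
The winner is unchanged: still Avon.

Avon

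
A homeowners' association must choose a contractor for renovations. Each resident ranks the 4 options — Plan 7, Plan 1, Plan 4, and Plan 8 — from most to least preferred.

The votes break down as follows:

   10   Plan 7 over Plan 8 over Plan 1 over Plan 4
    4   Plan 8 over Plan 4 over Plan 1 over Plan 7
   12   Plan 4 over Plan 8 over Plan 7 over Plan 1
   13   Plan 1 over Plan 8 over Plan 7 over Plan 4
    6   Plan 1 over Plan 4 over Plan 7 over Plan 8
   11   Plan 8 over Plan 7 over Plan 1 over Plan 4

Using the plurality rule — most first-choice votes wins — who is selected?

First-place vote totals:
  Plan 7: 10
  Plan 1: 19
  Plan 4: 12
  Plan 8: 15
Plan 1 has the most first-place votes.

Plan 1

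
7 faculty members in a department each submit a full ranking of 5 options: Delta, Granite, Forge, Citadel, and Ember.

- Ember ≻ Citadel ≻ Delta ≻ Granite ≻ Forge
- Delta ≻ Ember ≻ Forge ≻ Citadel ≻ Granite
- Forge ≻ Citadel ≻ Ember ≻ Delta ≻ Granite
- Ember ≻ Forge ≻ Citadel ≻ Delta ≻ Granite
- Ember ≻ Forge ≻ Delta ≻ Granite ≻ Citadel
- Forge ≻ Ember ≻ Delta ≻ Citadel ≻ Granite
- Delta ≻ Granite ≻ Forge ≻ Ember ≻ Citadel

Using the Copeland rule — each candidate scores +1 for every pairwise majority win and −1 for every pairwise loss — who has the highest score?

Ember

Pairwise results:
  Delta vs Granite: Delta wins 7–0.
  Delta vs Forge: Forge wins 4–3.
  Delta vs Citadel: Delta wins 4–3.
  Delta vs Ember: Ember wins 5–2.
  Granite vs Forge: Forge wins 5–2.
  Granite vs Citadel: Citadel wins 5–2.
  Granite vs Ember: Ember wins 6–1.
  Forge vs Citadel: Forge wins 6–1.
  Forge vs Ember: Ember wins 4–3.
  Citadel vs Ember: Ember wins 6–1.
Copeland scores (wins − losses):
  Delta: 2 − 2 = 0
  Granite: 0 − 4 = -4
  Forge: 3 − 1 = 2
  Citadel: 1 − 3 = -2
  Ember: 4 − 0 = 4
Ember has the best Copeland score.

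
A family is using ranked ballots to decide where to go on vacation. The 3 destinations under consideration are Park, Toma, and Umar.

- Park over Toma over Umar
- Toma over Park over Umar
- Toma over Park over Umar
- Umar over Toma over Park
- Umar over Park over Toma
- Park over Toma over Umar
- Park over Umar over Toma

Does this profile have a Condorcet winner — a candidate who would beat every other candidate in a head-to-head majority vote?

Yes

Head-to-head results (7 voters total):
Park vs Toma: Park wins 4–3.
Park vs Umar: Park wins 5–2.
Toma vs Umar: Toma wins 4–3.
Park beats each rival — Toma (4–3), Umar (5–2) — so Park is the Condorcet winner.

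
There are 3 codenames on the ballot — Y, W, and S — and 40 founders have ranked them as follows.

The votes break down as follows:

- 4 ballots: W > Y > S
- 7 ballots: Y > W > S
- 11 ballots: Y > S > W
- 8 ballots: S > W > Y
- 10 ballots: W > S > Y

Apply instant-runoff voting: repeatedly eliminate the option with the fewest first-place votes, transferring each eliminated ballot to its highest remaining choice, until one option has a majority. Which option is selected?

W

Round 1: Y 18, W 14, S 8. S has the fewest and is eliminated.
Round 2: W 22, Y 18. W has a majority.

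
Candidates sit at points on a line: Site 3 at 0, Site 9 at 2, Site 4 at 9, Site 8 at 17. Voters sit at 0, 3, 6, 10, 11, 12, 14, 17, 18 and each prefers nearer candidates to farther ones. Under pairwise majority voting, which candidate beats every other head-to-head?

With single-peaked preferences on a line, the Condorcet winner is the candidate closest to the median voter.
The median voter (position 11) is closest to Site 4 at 9.
Check: Site 4 vs Site 8 — voters closer to Site 4: 6 of 9.

Site 4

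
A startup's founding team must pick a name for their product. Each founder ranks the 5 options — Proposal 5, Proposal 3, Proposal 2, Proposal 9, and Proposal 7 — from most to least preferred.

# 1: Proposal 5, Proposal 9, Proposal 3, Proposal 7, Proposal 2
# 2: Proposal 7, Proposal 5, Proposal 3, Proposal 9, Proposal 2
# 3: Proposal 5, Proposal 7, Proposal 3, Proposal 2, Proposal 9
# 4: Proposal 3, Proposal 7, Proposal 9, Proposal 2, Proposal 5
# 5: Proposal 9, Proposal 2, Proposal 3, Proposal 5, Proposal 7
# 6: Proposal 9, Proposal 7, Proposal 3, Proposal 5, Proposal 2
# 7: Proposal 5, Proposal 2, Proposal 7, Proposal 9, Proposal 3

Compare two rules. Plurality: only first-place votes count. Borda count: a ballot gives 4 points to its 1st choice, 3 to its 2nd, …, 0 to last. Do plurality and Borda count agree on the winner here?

Yes

Plurality first-place counts: Proposal 5 3, Proposal 3 1, Proposal 2 0, Proposal 9 2, Proposal 7 1 → Proposal 5.
Borda totals: Proposal 5 17, Proposal 3 14, Proposal 2 8, Proposal 9 15, Proposal 7 16 → Proposal 5.
The two rules agree on Proposal 5.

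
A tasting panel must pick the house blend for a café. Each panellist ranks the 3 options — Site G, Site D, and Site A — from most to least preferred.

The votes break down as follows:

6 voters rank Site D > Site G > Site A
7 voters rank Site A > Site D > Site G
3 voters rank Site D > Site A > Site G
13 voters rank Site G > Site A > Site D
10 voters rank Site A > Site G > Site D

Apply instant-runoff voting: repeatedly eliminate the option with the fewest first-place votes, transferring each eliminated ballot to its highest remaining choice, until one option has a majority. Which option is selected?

Site A

Round 1: Site A 17, Site G 13, Site D 9. Site D has the fewest and is eliminated.
Round 2: Site A 20, Site G 19. Site A has a majority.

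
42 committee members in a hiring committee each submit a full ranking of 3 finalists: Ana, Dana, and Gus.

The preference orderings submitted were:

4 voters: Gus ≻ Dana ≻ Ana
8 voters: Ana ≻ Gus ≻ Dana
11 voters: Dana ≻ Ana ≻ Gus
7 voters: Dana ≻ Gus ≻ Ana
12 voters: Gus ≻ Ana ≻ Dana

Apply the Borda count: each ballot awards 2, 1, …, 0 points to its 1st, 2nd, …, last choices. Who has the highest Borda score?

Borda scores:
  Ana: 4·0 + 8·2 + 11·1 + 7·0 + 12·1 = 39
  Dana: 4·1 + 8·0 + 11·2 + 7·2 + 12·0 = 40
  Gus: 4·2 + 8·1 + 11·0 + 7·1 + 12·2 = 47
Gus has the highest total.

Gus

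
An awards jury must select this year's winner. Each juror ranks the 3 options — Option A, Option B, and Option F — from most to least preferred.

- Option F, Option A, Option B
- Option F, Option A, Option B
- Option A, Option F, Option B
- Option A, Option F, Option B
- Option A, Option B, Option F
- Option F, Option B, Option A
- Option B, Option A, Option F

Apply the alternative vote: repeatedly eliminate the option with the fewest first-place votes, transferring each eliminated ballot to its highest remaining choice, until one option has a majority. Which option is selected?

Round 1: Option A 3, Option F 3, Option B 1. Option B has the fewest and is eliminated.
Round 2: Option A 4, Option F 3. Option A has a majority.

Option A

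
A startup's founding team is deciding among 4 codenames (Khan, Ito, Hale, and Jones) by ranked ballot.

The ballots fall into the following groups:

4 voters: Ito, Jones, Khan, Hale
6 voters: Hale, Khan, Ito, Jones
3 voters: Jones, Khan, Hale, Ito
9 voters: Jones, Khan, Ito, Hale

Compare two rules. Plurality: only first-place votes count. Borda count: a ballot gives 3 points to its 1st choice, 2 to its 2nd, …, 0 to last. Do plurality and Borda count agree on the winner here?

Yes

Plurality first-place counts: Khan 0, Ito 4, Hale 6, Jones 12 → Jones.
Borda totals: Khan 40, Ito 27, Hale 21, Jones 44 → Jones.
The two rules agree on Jones.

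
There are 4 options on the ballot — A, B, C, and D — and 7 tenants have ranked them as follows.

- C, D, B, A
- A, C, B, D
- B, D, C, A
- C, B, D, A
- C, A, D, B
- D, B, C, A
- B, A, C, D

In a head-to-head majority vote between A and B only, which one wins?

B

Ballots ranking A above B: 2.
Ballots ranking B above A: 5.
B wins the head-to-head, 5–2.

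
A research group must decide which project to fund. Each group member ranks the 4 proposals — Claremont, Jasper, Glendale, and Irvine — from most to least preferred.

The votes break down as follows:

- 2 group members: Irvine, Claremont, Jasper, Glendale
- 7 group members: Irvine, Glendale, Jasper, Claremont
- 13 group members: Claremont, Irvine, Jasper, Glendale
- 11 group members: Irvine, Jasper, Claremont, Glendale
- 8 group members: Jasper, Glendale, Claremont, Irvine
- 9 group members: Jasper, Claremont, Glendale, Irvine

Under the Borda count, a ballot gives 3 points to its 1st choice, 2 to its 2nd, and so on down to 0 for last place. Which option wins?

Jasper

Borda scores:
  Claremont: 2·2 + 7·0 + 13·3 + 11·1 + 8·1 + 9·2 = 80
  Jasper: 2·1 + 7·1 + 13·1 + 11·2 + 8·3 + 9·3 = 95
  Glendale: 2·0 + 7·2 + 13·0 + 11·0 + 8·2 + 9·1 = 39
  Irvine: 2·3 + 7·3 + 13·2 + 11·3 + 8·0 + 9·0 = 86
Jasper has the highest total.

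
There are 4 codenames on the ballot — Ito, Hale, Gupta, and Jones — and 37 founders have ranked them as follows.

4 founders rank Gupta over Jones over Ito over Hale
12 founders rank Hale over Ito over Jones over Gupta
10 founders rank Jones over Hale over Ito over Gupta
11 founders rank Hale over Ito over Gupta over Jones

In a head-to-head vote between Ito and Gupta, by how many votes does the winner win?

29

Ballots ranking Ito above Gupta: 12+10+11 = 33.
Ballots ranking Gupta above Ito: 4.
Ito wins 33–4, a margin of 29.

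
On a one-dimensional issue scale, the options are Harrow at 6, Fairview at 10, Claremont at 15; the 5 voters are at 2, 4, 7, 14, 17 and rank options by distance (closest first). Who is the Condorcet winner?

With single-peaked preferences on a line, the Condorcet winner is the candidate closest to the median voter.
The median voter (position 7) is closest to Harrow at 6.
Check: Harrow vs Claremont — voters closer to Harrow: 3 of 5.

Harrow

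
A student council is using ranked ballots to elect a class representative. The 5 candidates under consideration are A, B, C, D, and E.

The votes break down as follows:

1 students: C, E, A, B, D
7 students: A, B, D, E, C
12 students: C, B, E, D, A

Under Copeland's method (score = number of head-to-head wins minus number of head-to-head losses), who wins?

Pairwise results:
  A vs B: B wins 12–8.
  A vs C: C wins 13–7.
  A vs D: D wins 12–8.
  A vs E: E wins 13–7.
  B vs C: C wins 13–7.
  B vs D: B wins 20–0.
  B vs E: B wins 19–1.
  C vs D: C wins 13–7.
  C vs E: C wins 13–7.
  D vs E: E wins 13–7.
Copeland scores (wins − losses):
  A: 0 − 4 = -4
  B: 3 − 1 = 2
  C: 4 − 0 = 4
  D: 1 − 3 = -2
  E: 2 − 2 = 0
C has the best Copeland score.

C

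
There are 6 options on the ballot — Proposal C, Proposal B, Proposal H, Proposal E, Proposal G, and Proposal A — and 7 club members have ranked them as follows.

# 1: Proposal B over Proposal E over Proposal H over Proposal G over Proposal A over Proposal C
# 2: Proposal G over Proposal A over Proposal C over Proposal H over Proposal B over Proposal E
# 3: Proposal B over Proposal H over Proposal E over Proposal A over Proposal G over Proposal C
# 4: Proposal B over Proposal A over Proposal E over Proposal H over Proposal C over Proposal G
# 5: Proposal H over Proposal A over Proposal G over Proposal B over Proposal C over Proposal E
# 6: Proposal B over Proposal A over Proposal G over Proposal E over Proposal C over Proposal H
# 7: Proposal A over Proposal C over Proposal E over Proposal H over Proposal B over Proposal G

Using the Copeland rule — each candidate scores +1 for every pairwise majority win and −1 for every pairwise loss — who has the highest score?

Pairwise results:
  Proposal C vs Proposal B: Proposal B wins 5–2.
  Proposal C vs Proposal H: Proposal H wins 4–3.
  Proposal C vs Proposal E: Proposal E wins 4–3.
  Proposal C vs Proposal G: Proposal G wins 5–2.
  Proposal C vs Proposal A: Proposal A wins 7–0.
  Proposal B vs Proposal H: Proposal B wins 4–3.
  Proposal B vs Proposal E: Proposal B wins 6–1.
  Proposal B vs Proposal G: Proposal B wins 5–2.
  Proposal B vs Proposal A: Proposal B wins 4–3.
  Proposal H vs Proposal E: Proposal E wins 4–3.
  Proposal H vs Proposal G: Proposal H wins 5–2.
  Proposal H vs Proposal A: Proposal A wins 4–3.
  Proposal E vs Proposal G: Proposal E wins 4–3.
  Proposal E vs Proposal A: Proposal A wins 5–2.
  Proposal G vs Proposal A: Proposal A wins 5–2.
Copeland scores (wins − losses):
  Proposal C: 0 − 5 = -5
  Proposal B: 5 − 0 = 5
  Proposal H: 2 − 3 = -1
  Proposal E: 3 − 2 = 1
  Proposal G: 1 − 4 = -3
  Proposal A: 4 − 1 = 3
Proposal B has the best Copeland score.

Proposal B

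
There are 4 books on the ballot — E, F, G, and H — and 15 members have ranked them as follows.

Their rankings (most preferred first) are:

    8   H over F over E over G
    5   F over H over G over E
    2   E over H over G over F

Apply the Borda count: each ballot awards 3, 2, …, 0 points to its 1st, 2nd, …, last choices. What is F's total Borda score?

Borda scores:
  E: 8·1 + 5·0 + 2·3 = 14
  F: 8·2 + 5·3 + 2·0 = 31
  G: 8·0 + 5·1 + 2·1 = 7
  H: 8·3 + 5·2 + 2·2 = 38

31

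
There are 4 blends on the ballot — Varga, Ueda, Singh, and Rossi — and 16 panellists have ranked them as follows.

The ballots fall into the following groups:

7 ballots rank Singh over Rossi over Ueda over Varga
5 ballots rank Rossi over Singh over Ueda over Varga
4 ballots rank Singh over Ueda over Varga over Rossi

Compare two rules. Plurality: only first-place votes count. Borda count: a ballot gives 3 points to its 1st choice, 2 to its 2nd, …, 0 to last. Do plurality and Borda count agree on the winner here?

Yes

Plurality first-place counts: Varga 0, Ueda 0, Singh 11, Rossi 5 → Singh.
Borda totals: Varga 4, Ueda 20, Singh 43, Rossi 29 → Singh.
The two rules agree on Singh.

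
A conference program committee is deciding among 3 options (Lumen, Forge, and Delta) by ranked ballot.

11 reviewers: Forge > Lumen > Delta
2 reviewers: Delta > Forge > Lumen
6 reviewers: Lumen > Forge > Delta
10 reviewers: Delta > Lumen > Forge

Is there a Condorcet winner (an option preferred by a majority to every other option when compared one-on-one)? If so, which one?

Head-to-head results (29 voters total):
Lumen vs Forge: Lumen wins 16–13.
Lumen vs Delta: Lumen wins 17–12.
Forge vs Delta: Forge wins 17–12.
Lumen beats each rival — Forge (16–13), Delta (17–12) — so Lumen is the Condorcet winner.

Lumen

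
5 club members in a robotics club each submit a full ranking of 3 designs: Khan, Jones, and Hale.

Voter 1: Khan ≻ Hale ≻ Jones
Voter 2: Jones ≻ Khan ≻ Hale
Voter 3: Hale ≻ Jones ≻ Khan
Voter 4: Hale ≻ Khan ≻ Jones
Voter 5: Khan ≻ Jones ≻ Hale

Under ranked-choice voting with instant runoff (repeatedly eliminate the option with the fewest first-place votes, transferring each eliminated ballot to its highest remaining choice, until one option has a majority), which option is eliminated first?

Jones

Round 1: Khan 2, Hale 2, Jones 1. Jones has the fewest and is eliminated.
Round 2: Khan 3, Hale 2. Khan has a majority.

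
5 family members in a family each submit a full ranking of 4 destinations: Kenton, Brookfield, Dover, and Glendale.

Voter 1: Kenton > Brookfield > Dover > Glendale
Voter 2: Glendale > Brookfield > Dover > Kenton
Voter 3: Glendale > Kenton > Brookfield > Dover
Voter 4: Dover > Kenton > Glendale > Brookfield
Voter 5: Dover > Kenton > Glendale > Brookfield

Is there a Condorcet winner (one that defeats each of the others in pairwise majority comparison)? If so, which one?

No Condorcet winner

Head-to-head results (5 voters total):
Kenton vs Brookfield: Kenton wins 4–1.
Kenton vs Dover: Dover wins 3–2.
Kenton vs Glendale: Kenton wins 3–2.
Brookfield vs Dover: Brookfield wins 3–2.
Brookfield vs Glendale: Glendale wins 4–1.
Dover vs Glendale: Dover wins 3–2.
No candidate beats all others: Kenton beats Brookfield beats Dover beats Kenton, a majority cycle.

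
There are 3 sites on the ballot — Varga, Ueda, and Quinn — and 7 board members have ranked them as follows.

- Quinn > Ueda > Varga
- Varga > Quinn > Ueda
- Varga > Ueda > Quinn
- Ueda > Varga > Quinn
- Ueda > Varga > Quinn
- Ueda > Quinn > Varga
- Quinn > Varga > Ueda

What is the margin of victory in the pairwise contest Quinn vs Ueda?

1

Ballots ranking Quinn above Ueda: 3.
Ballots ranking Ueda above Quinn: 4.
Ueda wins 4–3, a margin of 1.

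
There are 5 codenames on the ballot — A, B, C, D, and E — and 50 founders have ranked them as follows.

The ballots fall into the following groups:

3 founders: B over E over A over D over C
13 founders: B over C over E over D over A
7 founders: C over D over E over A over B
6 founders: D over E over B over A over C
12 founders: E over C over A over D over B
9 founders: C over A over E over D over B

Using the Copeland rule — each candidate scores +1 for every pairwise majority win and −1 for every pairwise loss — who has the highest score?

C

Pairwise results:
  A vs B: A wins 28–22.
  A vs C: C wins 41–9.
  A vs D: D wins 26–24.
  A vs E: E wins 41–9.
  B vs C: C wins 28–22.
  B vs D: D wins 34–16.
  B vs E: E wins 34–16.
  C vs D: C wins 41–9.
  C vs E: C wins 29–21.
  D vs E: E wins 37–13.
Copeland scores (wins − losses):
  A: 1 − 3 = -2
  B: 0 − 4 = -4
  C: 4 − 0 = 4
  D: 2 − 2 = 0
  E: 3 − 1 = 2
C has the best Copeland score.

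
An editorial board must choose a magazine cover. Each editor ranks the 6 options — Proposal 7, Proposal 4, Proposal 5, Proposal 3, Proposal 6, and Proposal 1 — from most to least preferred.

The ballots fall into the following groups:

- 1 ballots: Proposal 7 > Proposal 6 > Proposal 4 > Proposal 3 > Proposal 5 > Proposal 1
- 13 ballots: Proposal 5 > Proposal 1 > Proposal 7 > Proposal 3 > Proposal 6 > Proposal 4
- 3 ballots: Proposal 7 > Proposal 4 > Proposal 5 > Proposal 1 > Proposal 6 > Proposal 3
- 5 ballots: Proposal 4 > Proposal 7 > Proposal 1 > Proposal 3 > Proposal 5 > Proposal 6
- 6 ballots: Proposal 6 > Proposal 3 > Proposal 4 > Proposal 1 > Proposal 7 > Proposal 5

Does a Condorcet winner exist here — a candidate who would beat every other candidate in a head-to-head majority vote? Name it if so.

Head-to-head results (28 voters total):
Proposal 7 vs Proposal 4: Proposal 7 wins 17–11.
Proposal 7 vs Proposal 5: Proposal 7 wins 15–13.
Proposal 7 vs Proposal 3: Proposal 7 wins 22–6.
Proposal 7 vs Proposal 6: Proposal 7 wins 22–6.
Proposal 7 vs Proposal 1: Proposal 1 wins 19–9.
Proposal 4 vs Proposal 5: Proposal 4 wins 15–13.
Proposal 4 vs Proposal 3: Proposal 3 wins 19–9.
Proposal 4 vs Proposal 6: Proposal 6 wins 20–8.
Proposal 4 vs Proposal 1: Proposal 4 wins 15–13.
Proposal 5 vs Proposal 3: Proposal 5 wins 16–12.
Proposal 5 vs Proposal 6: Proposal 5 wins 21–7.
Proposal 5 vs Proposal 1: Proposal 5 wins 17–11.
Proposal 3 vs Proposal 6: Proposal 3 wins 18–10.
Proposal 3 vs Proposal 1: Proposal 1 wins 21–7.
Proposal 6 vs Proposal 1: Proposal 1 wins 21–7.
No candidate beats all others: Proposal 7 beats Proposal 4 beats Proposal 1 beats Proposal 7, a majority cycle.

There is no Condorcet winner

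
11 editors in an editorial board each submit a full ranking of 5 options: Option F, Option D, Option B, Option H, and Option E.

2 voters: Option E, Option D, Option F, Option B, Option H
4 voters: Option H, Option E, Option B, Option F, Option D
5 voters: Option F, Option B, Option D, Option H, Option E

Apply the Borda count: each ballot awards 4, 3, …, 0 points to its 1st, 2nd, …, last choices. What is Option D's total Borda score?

Borda scores:
  Option F: 2·2 + 4·1 + 5·4 = 28
  Option D: 2·3 + 4·0 + 5·2 = 16
  Option B: 2·1 + 4·2 + 5·3 = 25
  Option H: 2·0 + 4·4 + 5·1 = 21
  Option E: 2·4 + 4·3 + 5·0 = 20

16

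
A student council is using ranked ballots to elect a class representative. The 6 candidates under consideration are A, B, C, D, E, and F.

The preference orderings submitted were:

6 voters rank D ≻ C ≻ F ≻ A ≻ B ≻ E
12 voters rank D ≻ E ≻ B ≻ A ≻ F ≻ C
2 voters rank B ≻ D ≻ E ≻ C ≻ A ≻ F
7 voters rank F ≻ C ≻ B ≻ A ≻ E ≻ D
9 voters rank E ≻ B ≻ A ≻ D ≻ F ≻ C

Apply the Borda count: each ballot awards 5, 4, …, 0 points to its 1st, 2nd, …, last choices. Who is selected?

D

Borda scores:
  A: 6·2 + 12·2 + 2·1 + 7·2 + 9·3 = 79
  B: 6·1 + 12·3 + 2·5 + 7·3 + 9·4 = 109
  C: 6·4 + 12·0 + 2·2 + 7·4 + 9·0 = 56
  D: 6·5 + 12·5 + 2·4 + 7·0 + 9·2 = 116
  E: 6·0 + 12·4 + 2·3 + 7·1 + 9·5 = 106
  F: 6·3 + 12·1 + 2·0 + 7·5 + 9·1 = 74
D has the highest total.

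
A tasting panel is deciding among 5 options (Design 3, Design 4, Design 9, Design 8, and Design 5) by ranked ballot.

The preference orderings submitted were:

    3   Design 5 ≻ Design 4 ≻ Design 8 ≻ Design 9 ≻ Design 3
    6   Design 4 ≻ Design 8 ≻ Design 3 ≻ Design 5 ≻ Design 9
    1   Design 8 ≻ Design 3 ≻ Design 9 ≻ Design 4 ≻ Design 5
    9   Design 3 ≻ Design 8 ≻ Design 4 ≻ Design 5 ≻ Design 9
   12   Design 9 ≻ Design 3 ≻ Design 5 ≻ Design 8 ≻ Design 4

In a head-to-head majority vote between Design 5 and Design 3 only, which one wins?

Ballots ranking Design 5 above Design 3: 3.
Ballots ranking Design 3 above Design 5: 6+1+9+12 = 28.
Design 3 wins the head-to-head, 28–3.

Design 3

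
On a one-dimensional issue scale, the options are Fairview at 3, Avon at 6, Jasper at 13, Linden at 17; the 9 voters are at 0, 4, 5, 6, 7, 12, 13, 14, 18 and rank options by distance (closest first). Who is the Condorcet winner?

Avon

With single-peaked preferences on a line, the Condorcet winner is the candidate closest to the median voter.
The median voter (position 7) is closest to Avon at 6.
Check: Avon vs Fairview — voters closer to Avon: 7 of 9.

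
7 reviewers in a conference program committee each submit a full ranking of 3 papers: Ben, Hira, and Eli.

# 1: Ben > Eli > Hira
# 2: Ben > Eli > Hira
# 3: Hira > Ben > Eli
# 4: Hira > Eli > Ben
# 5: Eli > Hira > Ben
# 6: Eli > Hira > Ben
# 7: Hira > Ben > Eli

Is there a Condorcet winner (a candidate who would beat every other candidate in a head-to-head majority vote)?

No

Head-to-head results (7 voters total):
Ben vs Hira: Hira wins 5–2.
Ben vs Eli: Ben wins 4–3.
Hira vs Eli: Eli wins 4–3.
No candidate beats all others: Ben beats Eli beats Hira beats Ben, a majority cycle.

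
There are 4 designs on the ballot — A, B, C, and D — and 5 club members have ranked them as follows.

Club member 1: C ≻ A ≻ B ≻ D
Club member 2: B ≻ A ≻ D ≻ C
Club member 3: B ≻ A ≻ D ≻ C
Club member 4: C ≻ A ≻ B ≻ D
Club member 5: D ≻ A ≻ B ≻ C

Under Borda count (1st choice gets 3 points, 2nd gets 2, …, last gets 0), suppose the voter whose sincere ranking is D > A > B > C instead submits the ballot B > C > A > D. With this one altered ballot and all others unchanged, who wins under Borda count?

Borda totals with the altered ballot: A 9, B 11, C 8, D 2.
The switch changes the winner from A to B.

B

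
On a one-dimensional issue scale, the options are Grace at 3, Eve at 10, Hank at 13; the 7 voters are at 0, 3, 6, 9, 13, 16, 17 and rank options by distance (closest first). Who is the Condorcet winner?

With single-peaked preferences on a line, the Condorcet winner is the candidate closest to the median voter.
The median voter (position 9) is closest to Eve at 10.
Check: Eve vs Grace — voters closer to Eve: 4 of 7.

Eve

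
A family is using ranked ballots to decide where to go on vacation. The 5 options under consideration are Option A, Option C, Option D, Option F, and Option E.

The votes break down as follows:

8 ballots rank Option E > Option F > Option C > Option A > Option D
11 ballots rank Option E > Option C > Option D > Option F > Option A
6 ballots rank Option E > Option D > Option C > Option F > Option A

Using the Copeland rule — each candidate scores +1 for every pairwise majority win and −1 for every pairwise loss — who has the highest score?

Option E

Pairwise results:
  Option A vs Option C: Option C wins 25–0.
  Option A vs Option D: Option D wins 17–8.
  Option A vs Option F: Option F wins 25–0.
  Option A vs Option E: Option E wins 25–0.
  Option C vs Option D: Option C wins 19–6.
  Option C vs Option F: Option C wins 17–8.
  Option C vs Option E: Option E wins 25–0.
  Option D vs Option F: Option D wins 17–8.
  Option D vs Option E: Option E wins 25–0.
  Option F vs Option E: Option E wins 25–0.
Copeland scores (wins − losses):
  Option A: 0 − 4 = -4
  Option C: 3 − 1 = 2
  Option D: 2 − 2 = 0
  Option F: 1 − 3 = -2
  Option E: 4 − 0 = 4
Option E has the best Copeland score.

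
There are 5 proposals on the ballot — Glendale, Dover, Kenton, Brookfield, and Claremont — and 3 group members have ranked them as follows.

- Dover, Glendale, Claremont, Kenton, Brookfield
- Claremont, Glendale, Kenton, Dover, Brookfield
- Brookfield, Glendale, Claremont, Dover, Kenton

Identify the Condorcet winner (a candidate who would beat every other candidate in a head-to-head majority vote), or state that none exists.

Head-to-head results (3 voters total):
Glendale vs Dover: Glendale wins 2–1.
Glendale vs Kenton: Glendale wins 3–0.
Glendale vs Brookfield: Glendale wins 2–1.
Glendale vs Claremont: Glendale wins 2–1.
Dover vs Kenton: Dover wins 2–1.
Dover vs Brookfield: Dover wins 2–1.
Dover vs Claremont: Claremont wins 2–1.
Kenton vs Brookfield: Kenton wins 2–1.
Kenton vs Claremont: Claremont wins 3–0.
Brookfield vs Claremont: Claremont wins 2–1.
Glendale beats each rival — Dover (2–1), Kenton (3–0), Brookfield (2–1), Claremont (2–1) — so Glendale is the Condorcet winner.

Glendale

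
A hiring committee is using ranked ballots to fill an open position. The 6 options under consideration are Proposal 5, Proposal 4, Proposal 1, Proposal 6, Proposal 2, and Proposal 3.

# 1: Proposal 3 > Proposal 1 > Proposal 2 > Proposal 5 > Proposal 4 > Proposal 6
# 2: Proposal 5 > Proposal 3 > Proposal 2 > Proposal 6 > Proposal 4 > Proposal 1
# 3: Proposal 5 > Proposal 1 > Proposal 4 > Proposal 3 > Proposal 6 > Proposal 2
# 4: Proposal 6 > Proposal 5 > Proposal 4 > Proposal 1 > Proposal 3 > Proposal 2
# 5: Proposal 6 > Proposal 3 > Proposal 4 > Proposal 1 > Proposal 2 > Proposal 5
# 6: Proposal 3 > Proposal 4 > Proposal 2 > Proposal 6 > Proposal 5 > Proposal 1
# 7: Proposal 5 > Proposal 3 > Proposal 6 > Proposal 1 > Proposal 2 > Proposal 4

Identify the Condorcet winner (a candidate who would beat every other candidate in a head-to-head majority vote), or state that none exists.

Proposal 5

Head-to-head results (7 voters total):
Proposal 5 vs Proposal 4: Proposal 5 wins 5–2.
Proposal 5 vs Proposal 1: Proposal 5 wins 5–2.
Proposal 5 vs Proposal 6: Proposal 5 wins 4–3.
Proposal 5 vs Proposal 2: Proposal 5 wins 4–3.
Proposal 5 vs Proposal 3: Proposal 5 wins 4–3.
Proposal 4 vs Proposal 1: Proposal 4 wins 4–3.
Proposal 4 vs Proposal 6: Proposal 6 wins 4–3.
Proposal 4 vs Proposal 2: Proposal 4 wins 4–3.
Proposal 4 vs Proposal 3: Proposal 3 wins 5–2.
Proposal 1 vs Proposal 6: Proposal 6 wins 5–2.
Proposal 1 vs Proposal 2: Proposal 1 wins 5–2.
Proposal 1 vs Proposal 3: Proposal 3 wins 5–2.
Proposal 6 vs Proposal 2: Proposal 6 wins 4–3.
Proposal 6 vs Proposal 3: Proposal 3 wins 5–2.
Proposal 2 vs Proposal 3: Proposal 3 wins 7–0.
Proposal 5 beats each rival — Proposal 4 (5–2), Proposal 1 (5–2), Proposal 6 (4–3), Proposal 2 (4–3), Proposal 3 (4–3) — so Proposal 5 is the Condorcet winner.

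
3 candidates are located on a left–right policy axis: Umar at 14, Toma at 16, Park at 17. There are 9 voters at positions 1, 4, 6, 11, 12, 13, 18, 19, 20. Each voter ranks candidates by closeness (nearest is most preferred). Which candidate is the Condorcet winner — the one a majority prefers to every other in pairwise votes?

Umar

With single-peaked preferences on a line, the Condorcet winner is the candidate closest to the median voter.
The median voter (position 12) is closest to Umar at 14.
Check: Umar vs Park — voters closer to Umar: 6 of 9.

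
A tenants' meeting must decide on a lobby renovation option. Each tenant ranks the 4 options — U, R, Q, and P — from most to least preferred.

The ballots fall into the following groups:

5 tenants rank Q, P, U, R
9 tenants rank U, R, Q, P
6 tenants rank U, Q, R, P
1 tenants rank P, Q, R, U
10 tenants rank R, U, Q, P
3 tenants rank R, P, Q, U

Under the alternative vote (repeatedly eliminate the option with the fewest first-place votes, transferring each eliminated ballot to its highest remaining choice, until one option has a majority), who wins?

U

Round 1: U 15, R 13, Q 5, P 1. P has the fewest and is eliminated.
Round 2: U 15, R 13, Q 6. Q has the fewest and is eliminated.
Round 3: U 20, R 14. U has a majority.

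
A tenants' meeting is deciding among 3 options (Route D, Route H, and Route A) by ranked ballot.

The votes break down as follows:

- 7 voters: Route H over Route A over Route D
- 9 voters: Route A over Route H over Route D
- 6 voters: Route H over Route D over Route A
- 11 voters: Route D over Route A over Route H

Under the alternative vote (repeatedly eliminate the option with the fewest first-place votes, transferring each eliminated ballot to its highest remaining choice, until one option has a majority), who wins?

Route H

Round 1: Route H 13, Route D 11, Route A 9. Route A has the fewest and is eliminated.
Round 2: Route H 22, Route D 11. Route H has a majority.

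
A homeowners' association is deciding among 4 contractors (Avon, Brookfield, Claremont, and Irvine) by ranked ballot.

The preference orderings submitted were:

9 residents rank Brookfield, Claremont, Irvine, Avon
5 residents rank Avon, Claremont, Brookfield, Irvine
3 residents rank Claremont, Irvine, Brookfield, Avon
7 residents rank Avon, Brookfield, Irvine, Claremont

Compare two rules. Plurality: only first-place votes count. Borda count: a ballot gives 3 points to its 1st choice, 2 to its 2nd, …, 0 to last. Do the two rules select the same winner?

No

Plurality first-place counts: Avon 12, Brookfield 9, Claremont 3, Irvine 0 → Avon.
Borda totals: Avon 36, Brookfield 49, Claremont 37, Irvine 22 → Brookfield.
The two rules disagree: plurality picks Avon, Borda picks Brookfield.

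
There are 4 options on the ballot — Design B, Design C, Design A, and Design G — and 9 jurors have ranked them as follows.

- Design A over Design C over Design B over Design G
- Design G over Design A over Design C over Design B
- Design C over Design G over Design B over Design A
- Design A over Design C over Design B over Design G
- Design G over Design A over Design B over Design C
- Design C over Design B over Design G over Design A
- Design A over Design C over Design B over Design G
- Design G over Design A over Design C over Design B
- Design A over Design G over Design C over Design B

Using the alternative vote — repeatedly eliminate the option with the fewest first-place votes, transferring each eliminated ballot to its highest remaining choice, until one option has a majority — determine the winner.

Design G

Round 1: Design A 4, Design G 3, Design C 2, Design B 0. Design B has the fewest and is eliminated.
Round 2: Design A 4, Design G 3, Design C 2. Design C has the fewest and is eliminated.
Round 3: Design G 5, Design A 4. Design G has a majority.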